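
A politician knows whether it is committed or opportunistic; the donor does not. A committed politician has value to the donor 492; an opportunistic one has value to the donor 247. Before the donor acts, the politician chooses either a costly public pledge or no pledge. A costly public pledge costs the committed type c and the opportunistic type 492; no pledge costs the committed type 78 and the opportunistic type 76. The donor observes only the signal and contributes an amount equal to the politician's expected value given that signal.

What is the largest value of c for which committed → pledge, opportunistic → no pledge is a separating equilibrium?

323

Under separation: pledge → committed (pays 492); no pledge → opportunistic (pays 247).
Opportunistic: 247 − 76 = 171 ≥ 492 − 492 = 0. Holds regardless of c. ✓
Committed: 492 − c ≥ 247 − 78, so c ≤ 492 − 169 = 323.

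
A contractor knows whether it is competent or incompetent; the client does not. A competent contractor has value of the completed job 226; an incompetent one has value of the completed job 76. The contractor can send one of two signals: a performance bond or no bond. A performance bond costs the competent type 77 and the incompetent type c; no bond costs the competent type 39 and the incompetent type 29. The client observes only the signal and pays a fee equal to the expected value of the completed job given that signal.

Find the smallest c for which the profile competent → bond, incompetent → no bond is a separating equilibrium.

Under separation: bond → competent (pays 226); no bond → incompetent (pays 76).
Competent: 226 − 77 = 149 ≥ 76 − 39 = 37. Holds regardless of c. ✓
Incompetent: 76 − 29 ≥ 226 − c, so c ≥ 226 − 47 = 179.

179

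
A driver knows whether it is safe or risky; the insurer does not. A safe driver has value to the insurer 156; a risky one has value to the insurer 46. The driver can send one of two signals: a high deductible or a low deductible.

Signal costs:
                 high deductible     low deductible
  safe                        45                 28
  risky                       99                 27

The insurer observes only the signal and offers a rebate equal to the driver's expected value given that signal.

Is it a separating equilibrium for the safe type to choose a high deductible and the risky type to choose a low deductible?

No

If types separate, high deductible earns payment 156 and low deductible earns 46.
Safe: high deductible gives 156 − 45 = 111; low deductible gives 46 − 28 = 18. No deviation. ✓
Risky: low deductible gives 46 − 27 = 19; high deductible gives 156 − 99 = 57. Would deviate. ✗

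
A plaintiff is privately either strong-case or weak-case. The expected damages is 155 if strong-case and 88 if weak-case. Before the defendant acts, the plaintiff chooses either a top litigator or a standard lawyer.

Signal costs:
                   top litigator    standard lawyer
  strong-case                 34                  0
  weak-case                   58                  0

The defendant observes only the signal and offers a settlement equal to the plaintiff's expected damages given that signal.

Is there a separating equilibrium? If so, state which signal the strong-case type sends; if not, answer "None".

None

Try strong-case → top litigator, weak-case → standard lawyer:
  Under separation the defendant infers type exactly: top litigator → strong-case (pays 155), standard lawyer → weak-case (pays 88).
  Strong-case: top litigator gives 155 − 34 = 121; standard lawyer gives 88 − 0 = 88. No deviation. ✓
  Weak-case: standard lawyer gives 88 − 0 = 88; top litigator gives 155 − 58 = 97. Would deviate. ✗
Try strong-case → standard lawyer, weak-case → top litigator:
  Under separation the defendant infers type exactly: standard lawyer → strong-case (pays 155), top litigator → weak-case (pays 88).
  Strong-case: standard lawyer gives 155 − 0 = 155; top litigator gives 88 − 34 = 54. No deviation. ✓
  Weak-case: top litigator gives 88 − 58 = 30; standard lawyer gives 155 − 0 = 155. Would deviate. ✗
Neither assignment is incentive-compatible.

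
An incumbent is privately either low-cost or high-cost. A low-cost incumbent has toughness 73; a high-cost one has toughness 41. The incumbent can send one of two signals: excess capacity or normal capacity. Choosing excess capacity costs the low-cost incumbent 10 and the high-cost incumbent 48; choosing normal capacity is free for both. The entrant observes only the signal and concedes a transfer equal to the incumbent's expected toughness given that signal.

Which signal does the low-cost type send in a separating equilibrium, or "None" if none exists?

excess capacity

Try low-cost → excess capacity, high-cost → normal capacity:
  Under separation the entrant infers type exactly: excess capacity → low-cost (pays 73), normal capacity → high-cost (pays 41).
  Low-cost: excess capacity gives 73 − 10 = 63; normal capacity gives 41 − 0 = 41. No deviation. ✓
  High-cost: normal capacity gives 41 − 0 = 41; excess capacity gives 73 − 48 = 25. No deviation. ✓
Both hold — the low-cost type sends excess capacity.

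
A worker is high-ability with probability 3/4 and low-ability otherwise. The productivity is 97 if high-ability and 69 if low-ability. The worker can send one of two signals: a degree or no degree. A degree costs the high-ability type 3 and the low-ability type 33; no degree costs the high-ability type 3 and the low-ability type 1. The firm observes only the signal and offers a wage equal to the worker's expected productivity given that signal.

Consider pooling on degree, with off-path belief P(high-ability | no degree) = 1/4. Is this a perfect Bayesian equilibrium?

No

At the pooled signal (degree) the firm holds the prior 3/4 and pays 3/4·97 + 1/4·69 = 90. Off-path (no degree) belief 1/4 gives 1/4·97 + 3/4·69 = 76.
High-ability: degree gives 90 − 3 = 87; no degree gives 76 − 3 = 73. Stays. ✓
Low-ability: degree gives 90 − 33 = 57; no degree gives 76 − 1 = 75. Deviates. ✗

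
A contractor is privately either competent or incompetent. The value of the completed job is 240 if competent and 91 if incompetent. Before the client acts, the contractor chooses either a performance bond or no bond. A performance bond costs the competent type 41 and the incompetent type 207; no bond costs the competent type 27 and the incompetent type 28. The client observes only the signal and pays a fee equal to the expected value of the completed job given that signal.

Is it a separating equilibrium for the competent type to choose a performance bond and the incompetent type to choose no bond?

Yes

If types separate, bond earns payment 240 and no bond earns 91.
Competent: bond gives 240 − 41 = 199; no bond gives 91 − 27 = 64. No deviation. ✓
Incompetent: no bond gives 91 − 28 = 63; bond gives 240 − 207 = 33. No deviation. ✓
Both incentive constraints hold.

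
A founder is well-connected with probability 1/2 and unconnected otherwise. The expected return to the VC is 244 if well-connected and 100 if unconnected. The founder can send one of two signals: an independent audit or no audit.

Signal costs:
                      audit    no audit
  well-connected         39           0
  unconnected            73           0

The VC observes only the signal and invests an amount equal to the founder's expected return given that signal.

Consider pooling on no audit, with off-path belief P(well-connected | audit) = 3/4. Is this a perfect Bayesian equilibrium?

Yes

At the pooled signal (no audit) the VC holds the prior 1/2 and pays 1/2·244 + 1/2·100 = 172. Off-path (audit) belief 3/4 gives 3/4·244 + 1/4·100 = 208.
Well-connected: no audit gives 172 − 0 = 172; audit gives 208 − 39 = 169. Stays. ✓
Unconnected: no audit gives 172 − 0 = 172; audit gives 208 − 73 = 135. Stays. ✓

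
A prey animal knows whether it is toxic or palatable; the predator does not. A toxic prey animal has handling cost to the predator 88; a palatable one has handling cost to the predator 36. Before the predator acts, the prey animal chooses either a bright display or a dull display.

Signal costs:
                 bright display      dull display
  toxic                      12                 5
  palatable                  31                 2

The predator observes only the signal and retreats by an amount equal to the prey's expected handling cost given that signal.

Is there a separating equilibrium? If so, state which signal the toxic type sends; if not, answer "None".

None

Try toxic → bright display, palatable → dull display:
  If types separate, bright display earns payment 88 and dull display earns 36.
  Toxic: bright display gives 88 − 12 = 76; dull display gives 36 − 5 = 31. No deviation. ✓
  Palatable: dull display gives 36 − 2 = 34; bright display gives 88 − 31 = 57. Would deviate. ✗
Try toxic → dull display, palatable → bright display:
  If types separate, dull display earns payment 88 and bright display earns 36.
  Toxic: dull display gives 88 − 5 = 83; bright display gives 36 − 12 = 24. No deviation. ✓
  Palatable: bright display gives 36 − 31 = 5; dull display gives 88 − 2 = 86. Would deviate. ✗
Neither assignment is incentive-compatible.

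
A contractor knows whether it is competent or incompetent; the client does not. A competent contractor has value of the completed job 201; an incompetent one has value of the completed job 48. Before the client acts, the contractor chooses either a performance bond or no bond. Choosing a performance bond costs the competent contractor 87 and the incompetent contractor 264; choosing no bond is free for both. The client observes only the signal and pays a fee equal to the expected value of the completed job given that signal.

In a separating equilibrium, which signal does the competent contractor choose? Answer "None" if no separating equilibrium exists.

Try competent → bond, incompetent → no bond:
  If types separate, bond earns payment 201 and no bond earns 48.
  Competent: bond gives 201 − 87 = 114; no bond gives 48 − 0 = 48. No deviation. ✓
  Incompetent: no bond gives 48 − 0 = 48; bond gives 201 − 264 = -63. No deviation. ✓
Both hold — the competent type sends bond.

bond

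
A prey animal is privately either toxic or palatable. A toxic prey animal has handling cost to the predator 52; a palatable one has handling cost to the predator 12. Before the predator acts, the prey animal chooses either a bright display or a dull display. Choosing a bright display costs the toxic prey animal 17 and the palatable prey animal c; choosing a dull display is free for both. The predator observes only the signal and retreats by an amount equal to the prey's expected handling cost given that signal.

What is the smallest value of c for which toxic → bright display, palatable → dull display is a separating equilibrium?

Under separation: bright display → toxic (pays 52); dull display → palatable (pays 12).
Toxic: 52 − 17 = 35 ≥ 12 − 0 = 12. Holds regardless of c. ✓
Palatable: 12 − 0 ≥ 52 − c, so c ≥ 52 − 12 = 40.

40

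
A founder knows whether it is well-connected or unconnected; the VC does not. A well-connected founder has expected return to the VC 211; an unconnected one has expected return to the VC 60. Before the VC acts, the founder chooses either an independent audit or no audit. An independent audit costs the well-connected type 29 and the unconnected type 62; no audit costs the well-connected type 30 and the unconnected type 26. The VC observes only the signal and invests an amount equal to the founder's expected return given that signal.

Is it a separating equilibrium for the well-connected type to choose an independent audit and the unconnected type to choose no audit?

Under separation the VC infers type exactly: audit → well-connected (pays 211), no audit → unconnected (pays 60).
Well-connected: audit gives 211 − 29 = 182; no audit gives 60 − 30 = 30. No deviation. ✓
Unconnected: no audit gives 60 − 26 = 34; audit gives 211 − 62 = 149. Would deviate. ✗

No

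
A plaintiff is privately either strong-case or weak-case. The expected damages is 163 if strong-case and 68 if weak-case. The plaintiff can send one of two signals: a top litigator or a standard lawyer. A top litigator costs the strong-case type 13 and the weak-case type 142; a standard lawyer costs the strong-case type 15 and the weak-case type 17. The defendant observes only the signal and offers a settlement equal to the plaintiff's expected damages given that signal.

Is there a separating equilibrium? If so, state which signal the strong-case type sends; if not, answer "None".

top litigator

Try strong-case → top litigator, weak-case → standard lawyer:
  If types separate, top litigator earns payment 163 and standard lawyer earns 68.
  Strong-case: top litigator gives 163 − 13 = 150; standard lawyer gives 68 − 15 = 53. No deviation. ✓
  Weak-case: standard lawyer gives 68 − 17 = 51; top litigator gives 163 − 142 = 21. No deviation. ✓
Both hold — the strong-case type sends top litigator.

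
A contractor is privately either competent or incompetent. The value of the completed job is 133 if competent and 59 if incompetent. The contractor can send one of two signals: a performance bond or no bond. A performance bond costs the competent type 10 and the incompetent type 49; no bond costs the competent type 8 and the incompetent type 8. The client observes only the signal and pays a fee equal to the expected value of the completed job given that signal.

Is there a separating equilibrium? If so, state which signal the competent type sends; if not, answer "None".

Try competent → bond, incompetent → no bond:
  If types separate, bond earns payment 133 and no bond earns 59.
  Competent: bond gives 133 − 10 = 123; no bond gives 59 − 8 = 51. No deviation. ✓
  Incompetent: no bond gives 59 − 8 = 51; bond gives 133 − 49 = 84. Would deviate. ✗
Try competent → no bond, incompetent → bond:
  If types separate, no bond earns payment 133 and bond earns 59.
  Competent: no bond gives 133 − 8 = 125; bond gives 59 − 10 = 49. No deviation. ✓
  Incompetent: bond gives 59 − 49 = 10; no bond gives 133 − 8 = 125. Would deviate. ✗
Neither assignment is incentive-compatible.

None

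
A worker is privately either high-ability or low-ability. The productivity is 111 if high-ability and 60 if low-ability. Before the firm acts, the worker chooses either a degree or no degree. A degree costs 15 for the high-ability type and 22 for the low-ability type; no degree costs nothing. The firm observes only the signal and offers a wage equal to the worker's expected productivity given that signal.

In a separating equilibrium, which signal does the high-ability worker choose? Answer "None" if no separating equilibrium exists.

Try high-ability → degree, low-ability → no degree:
  Under separation the firm infers type exactly: degree → high-ability (pays 111), no degree → low-ability (pays 60).
  High-ability: degree gives 111 − 15 = 96; no degree gives 60 − 0 = 60. No deviation. ✓
  Low-ability: no degree gives 60 − 0 = 60; degree gives 111 − 22 = 89. Would deviate. ✗
Try high-ability → no degree, low-ability → degree:
  Under separation the firm infers type exactly: no degree → high-ability (pays 111), degree → low-ability (pays 60).
  High-ability: no degree gives 111 − 0 = 111; degree gives 60 − 15 = 45. No deviation. ✓
  Low-ability: degree gives 60 − 22 = 38; no degree gives 111 − 0 = 111. Would deviate. ✗
Neither assignment is incentive-compatible.

None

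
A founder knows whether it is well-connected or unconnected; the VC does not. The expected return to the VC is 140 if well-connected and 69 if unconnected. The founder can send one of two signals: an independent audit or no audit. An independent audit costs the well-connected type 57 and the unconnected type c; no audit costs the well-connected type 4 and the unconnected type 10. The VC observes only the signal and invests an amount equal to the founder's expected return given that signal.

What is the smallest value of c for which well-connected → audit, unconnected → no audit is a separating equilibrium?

81

Under separation: audit → well-connected (pays 140); no audit → unconnected (pays 69).
Well-connected: 140 − 57 = 83 ≥ 69 − 4 = 65. Holds regardless of c. ✓
Unconnected: 69 − 10 ≥ 140 − c, so c ≥ 140 − 59 = 81.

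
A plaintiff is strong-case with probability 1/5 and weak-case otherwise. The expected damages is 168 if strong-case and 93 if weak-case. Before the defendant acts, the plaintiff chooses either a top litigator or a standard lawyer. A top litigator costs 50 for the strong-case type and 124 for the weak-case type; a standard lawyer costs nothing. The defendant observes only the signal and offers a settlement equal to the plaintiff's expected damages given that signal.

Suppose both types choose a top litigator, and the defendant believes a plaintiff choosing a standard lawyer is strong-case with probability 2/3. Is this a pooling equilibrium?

No

On the equilibrium path (top litigator) the defendant holds the prior 1/5 and pays 1/5·168 + 4/5·93 = 108. Off-path (standard lawyer) belief 2/3 gives 2/3·168 + 1/3·93 = 143.
Strong-case: top litigator gives 108 − 50 = 58; standard lawyer gives 143 − 0 = 143. Deviates. ✗
Weak-case: top litigator gives 108 − 124 = -16; standard lawyer gives 143 − 0 = 143. Deviates. ✗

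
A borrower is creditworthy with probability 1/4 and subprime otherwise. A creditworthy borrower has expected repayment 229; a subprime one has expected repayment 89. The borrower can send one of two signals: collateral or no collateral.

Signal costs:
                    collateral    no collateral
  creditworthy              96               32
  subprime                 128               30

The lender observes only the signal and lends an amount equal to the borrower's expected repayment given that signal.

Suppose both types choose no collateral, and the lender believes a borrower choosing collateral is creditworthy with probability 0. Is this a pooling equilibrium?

Yes

On the equilibrium path (no collateral) the lender holds the prior 1/4 and pays 1/4·229 + 3/4·89 = 124. Off-path (collateral) belief 0 gives 0·229 + 1·89 = 89.
Creditworthy: no collateral gives 124 − 32 = 92; collateral gives 89 − 96 = -7. Stays. ✓
Subprime: no collateral gives 124 − 30 = 94; collateral gives 89 − 128 = -39. Stays. ✓
Beliefs are Bayes-consistent on-path and both types best-respond.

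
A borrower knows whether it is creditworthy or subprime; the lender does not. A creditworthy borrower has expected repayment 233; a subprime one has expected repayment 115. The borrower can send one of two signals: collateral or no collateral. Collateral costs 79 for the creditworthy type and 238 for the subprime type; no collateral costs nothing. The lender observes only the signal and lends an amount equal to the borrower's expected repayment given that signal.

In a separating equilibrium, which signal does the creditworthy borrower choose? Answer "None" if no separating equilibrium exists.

Try creditworthy → collateral, subprime → no collateral:
  If types separate, collateral earns payment 233 and no collateral earns 115.
  Creditworthy: collateral gives 233 − 79 = 154; no collateral gives 115 − 0 = 115. No deviation. ✓
  Subprime: no collateral gives 115 − 0 = 115; collateral gives 233 − 238 = -5. No deviation. ✓
Both hold — the creditworthy type sends collateral.

collateral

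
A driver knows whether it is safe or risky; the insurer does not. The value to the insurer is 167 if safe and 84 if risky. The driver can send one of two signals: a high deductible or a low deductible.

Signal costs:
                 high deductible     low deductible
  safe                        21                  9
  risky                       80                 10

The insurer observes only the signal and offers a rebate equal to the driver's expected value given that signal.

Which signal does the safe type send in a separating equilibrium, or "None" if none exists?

None

Try safe → high deductible, risky → low deductible:
  Under separation the insurer infers type exactly: high deductible → safe (pays 167), low deductible → risky (pays 84).
  Safe: high deductible gives 167 − 21 = 146; low deductible gives 84 − 9 = 75. No deviation. ✓
  Risky: low deductible gives 84 − 10 = 74; high deductible gives 167 − 80 = 87. Would deviate. ✗
Try safe → low deductible, risky → high deductible:
  Under separation the insurer infers type exactly: low deductible → safe (pays 167), high deductible → risky (pays 84).
  Safe: low deductible gives 167 − 9 = 158; high deductible gives 84 − 21 = 63. No deviation. ✓
  Risky: high deductible gives 84 − 80 = 4; low deductible gives 167 − 10 = 157. Would deviate. ✗
Neither assignment is incentive-compatible.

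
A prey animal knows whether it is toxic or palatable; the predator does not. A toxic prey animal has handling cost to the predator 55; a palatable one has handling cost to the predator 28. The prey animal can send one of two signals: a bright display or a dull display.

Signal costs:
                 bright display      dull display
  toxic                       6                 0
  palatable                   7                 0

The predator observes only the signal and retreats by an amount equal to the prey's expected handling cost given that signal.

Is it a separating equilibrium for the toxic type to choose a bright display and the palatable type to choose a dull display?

No

Under separation the predator infers type exactly: bright display → toxic (pays 55), dull display → palatable (pays 28).
Toxic: bright display gives 55 − 6 = 49; dull display gives 28 − 0 = 28. No deviation. ✓
Palatable: dull display gives 28 − 0 = 28; bright display gives 55 − 7 = 48. Would deviate. ✗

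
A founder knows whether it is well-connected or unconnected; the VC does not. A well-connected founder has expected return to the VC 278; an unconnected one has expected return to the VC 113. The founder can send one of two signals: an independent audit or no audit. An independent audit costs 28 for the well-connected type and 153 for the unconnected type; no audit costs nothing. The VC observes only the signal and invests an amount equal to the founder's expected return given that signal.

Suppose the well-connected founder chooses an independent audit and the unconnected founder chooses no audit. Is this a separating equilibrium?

No

If types separate, audit earns payment 278 and no audit earns 113.
Well-connected: audit gives 278 − 28 = 250; no audit gives 113 − 0 = 113. No deviation. ✓
Unconnected: no audit gives 113 − 0 = 113; audit gives 278 − 153 = 125. Would deviate. ✗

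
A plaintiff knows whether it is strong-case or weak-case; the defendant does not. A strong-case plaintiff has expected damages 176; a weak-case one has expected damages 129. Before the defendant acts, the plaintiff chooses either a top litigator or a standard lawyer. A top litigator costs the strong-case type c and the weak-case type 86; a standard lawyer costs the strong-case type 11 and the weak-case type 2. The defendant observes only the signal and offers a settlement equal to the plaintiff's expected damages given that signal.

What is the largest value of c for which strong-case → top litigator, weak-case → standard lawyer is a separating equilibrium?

Under separation: top litigator → strong-case (pays 176); standard lawyer → weak-case (pays 129).
Weak-case: 129 − 2 = 127 ≥ 176 − 86 = 90. Holds regardless of c. ✓
Strong-case: 176 − c ≥ 129 − 11, so c ≤ 176 − 118 = 58.

58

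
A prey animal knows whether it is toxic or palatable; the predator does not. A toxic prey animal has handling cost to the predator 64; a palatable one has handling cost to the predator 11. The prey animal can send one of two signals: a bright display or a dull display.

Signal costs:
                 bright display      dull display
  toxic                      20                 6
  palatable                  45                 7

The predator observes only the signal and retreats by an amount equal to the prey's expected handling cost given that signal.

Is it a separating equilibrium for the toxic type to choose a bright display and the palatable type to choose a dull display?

No

Under separation the predator infers type exactly: bright display → toxic (pays 64), dull display → palatable (pays 11).
Toxic: bright display gives 64 − 20 = 44; dull display gives 11 − 6 = 5. No deviation. ✓
Palatable: dull display gives 11 − 7 = 4; bright display gives 64 − 45 = 19. Would deviate. ✗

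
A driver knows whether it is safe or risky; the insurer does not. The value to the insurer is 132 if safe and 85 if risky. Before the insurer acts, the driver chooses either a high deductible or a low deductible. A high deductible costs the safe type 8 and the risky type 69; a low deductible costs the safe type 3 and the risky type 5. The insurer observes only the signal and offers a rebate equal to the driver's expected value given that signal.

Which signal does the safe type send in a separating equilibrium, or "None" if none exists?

high deductible

Try safe → high deductible, risky → low deductible:
  If types separate, high deductible earns payment 132 and low deductible earns 85.
  Safe: high deductible gives 132 − 8 = 124; low deductible gives 85 − 3 = 82. No deviation. ✓
  Risky: low deductible gives 85 − 5 = 80; high deductible gives 132 − 69 = 63. No deviation. ✓
Both hold — the safe type sends high deductible.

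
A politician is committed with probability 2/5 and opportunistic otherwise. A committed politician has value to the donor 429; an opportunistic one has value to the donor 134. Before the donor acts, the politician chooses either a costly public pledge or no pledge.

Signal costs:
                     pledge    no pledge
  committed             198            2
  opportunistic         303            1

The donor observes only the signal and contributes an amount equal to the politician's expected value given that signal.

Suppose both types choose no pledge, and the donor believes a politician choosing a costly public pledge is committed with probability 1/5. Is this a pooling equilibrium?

At the pooled signal (no pledge) the donor holds the prior 2/5 and pays 2/5·429 + 3/5·134 = 252. Off-path (pledge) belief 1/5 gives 1/5·429 + 4/5·134 = 193.
Committed: no pledge gives 252 − 2 = 250; pledge gives 193 − 198 = -5. Stays. ✓
Opportunistic: no pledge gives 252 − 1 = 251; pledge gives 193 − 303 = -110. Stays. ✓

Yes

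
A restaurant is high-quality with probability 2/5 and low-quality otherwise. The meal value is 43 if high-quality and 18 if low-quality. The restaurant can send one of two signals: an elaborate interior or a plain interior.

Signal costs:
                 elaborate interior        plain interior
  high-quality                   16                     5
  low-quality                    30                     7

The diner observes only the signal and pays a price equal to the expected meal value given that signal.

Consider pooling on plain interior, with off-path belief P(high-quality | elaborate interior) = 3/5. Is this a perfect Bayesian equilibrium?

Yes

At the pooled signal (plain interior) the diner holds the prior 2/5 and pays 2/5·43 + 3/5·18 = 28. Off-path (elaborate interior) belief 3/5 gives 3/5·43 + 2/5·18 = 33.
High-quality: plain interior gives 28 − 5 = 23; elaborate interior gives 33 − 16 = 17. Stays. ✓
Low-quality: plain interior gives 28 − 7 = 21; elaborate interior gives 33 − 30 = 3. Stays. ✓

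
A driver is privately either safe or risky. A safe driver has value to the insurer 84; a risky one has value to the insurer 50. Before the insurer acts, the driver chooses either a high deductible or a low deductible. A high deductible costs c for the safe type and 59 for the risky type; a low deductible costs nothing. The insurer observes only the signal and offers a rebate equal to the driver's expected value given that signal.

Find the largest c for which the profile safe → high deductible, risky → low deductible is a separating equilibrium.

Under separation: high deductible → safe (pays 84); low deductible → risky (pays 50).
Risky: 50 − 0 = 50 ≥ 84 − 59 = 25. Holds regardless of c. ✓
Safe: 84 − c ≥ 50 − 0, so c ≤ 84 − 50 = 34.

34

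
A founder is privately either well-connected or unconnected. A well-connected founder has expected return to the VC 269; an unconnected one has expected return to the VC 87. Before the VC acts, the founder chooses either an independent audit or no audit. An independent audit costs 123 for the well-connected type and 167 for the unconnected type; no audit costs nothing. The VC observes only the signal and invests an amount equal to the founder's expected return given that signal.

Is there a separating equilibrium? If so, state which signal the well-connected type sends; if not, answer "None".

None

Try well-connected → audit, unconnected → no audit:
  If types separate, audit earns payment 269 and no audit earns 87.
  Well-connected: audit gives 269 − 123 = 146; no audit gives 87 − 0 = 87. No deviation. ✓
  Unconnected: no audit gives 87 − 0 = 87; audit gives 269 − 167 = 102. Would deviate. ✗
Try well-connected → no audit, unconnected → audit:
  If types separate, no audit earns payment 269 and audit earns 87.
  Well-connected: no audit gives 269 − 0 = 269; audit gives 87 − 123 = -36. No deviation. ✓
  Unconnected: audit gives 87 − 167 = -80; no audit gives 269 − 0 = 269. Would deviate. ✗
Neither assignment is incentive-compatible.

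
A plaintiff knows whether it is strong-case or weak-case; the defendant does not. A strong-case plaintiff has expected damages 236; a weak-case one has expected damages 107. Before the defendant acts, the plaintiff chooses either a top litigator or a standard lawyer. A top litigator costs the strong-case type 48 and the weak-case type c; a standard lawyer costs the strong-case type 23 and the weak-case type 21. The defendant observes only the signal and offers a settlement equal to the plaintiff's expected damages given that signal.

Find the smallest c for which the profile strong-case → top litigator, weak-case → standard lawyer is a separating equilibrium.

150

Under separation: top litigator → strong-case (pays 236); standard lawyer → weak-case (pays 107).
Strong-case: 236 − 48 = 188 ≥ 107 − 23 = 84. Holds regardless of c. ✓
Weak-case: 107 − 21 ≥ 236 − c, so c ≥ 236 − 86 = 150.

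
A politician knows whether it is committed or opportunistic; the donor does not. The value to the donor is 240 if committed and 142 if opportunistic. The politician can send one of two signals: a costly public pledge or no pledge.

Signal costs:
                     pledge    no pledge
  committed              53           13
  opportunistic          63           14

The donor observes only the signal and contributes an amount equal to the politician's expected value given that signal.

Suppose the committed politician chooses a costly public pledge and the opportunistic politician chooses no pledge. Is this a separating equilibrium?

No

If types separate, pledge earns payment 240 and no pledge earns 142.
Committed: pledge gives 240 − 53 = 187; no pledge gives 142 − 13 = 129. No deviation. ✓
Opportunistic: no pledge gives 142 − 14 = 128; pledge gives 240 − 63 = 177. Would deviate. ✗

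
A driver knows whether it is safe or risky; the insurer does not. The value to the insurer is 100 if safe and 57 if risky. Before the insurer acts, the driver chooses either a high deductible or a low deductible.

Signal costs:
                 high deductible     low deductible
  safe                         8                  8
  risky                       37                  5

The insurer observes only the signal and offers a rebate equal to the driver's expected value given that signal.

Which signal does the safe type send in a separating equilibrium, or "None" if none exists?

Try safe → high deductible, risky → low deductible:
  If types separate, high deductible earns payment 100 and low deductible earns 57.
  Safe: high deductible gives 100 − 8 = 92; low deductible gives 57 − 8 = 49. No deviation. ✓
  Risky: low deductible gives 57 − 5 = 52; high deductible gives 100 − 37 = 63. Would deviate. ✗
Try safe → low deductible, risky → high deductible:
  If types separate, low deductible earns payment 100 and high deductible earns 57.
  Safe: low deductible gives 100 − 8 = 92; high deductible gives 57 − 8 = 49. No deviation. ✓
  Risky: high deductible gives 57 − 37 = 20; low deductible gives 100 − 5 = 95. Would deviate. ✗
Neither assignment is incentive-compatible.

None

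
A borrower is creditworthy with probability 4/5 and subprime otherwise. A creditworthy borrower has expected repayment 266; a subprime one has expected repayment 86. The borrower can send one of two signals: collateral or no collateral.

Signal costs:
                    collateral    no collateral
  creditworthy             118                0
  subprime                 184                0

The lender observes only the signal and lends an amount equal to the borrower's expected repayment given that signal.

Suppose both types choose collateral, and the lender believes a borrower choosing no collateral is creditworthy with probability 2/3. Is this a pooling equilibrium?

No

At the pooled signal (collateral) the lender holds the prior 4/5 and pays 4/5·266 + 1/5·86 = 230. Off-path (no collateral) belief 2/3 gives 2/3·266 + 1/3·86 = 206.
Creditworthy: collateral gives 230 − 118 = 112; no collateral gives 206 − 0 = 206. Deviates. ✗
Subprime: collateral gives 230 − 184 = 46; no collateral gives 206 − 0 = 206. Deviates. ✗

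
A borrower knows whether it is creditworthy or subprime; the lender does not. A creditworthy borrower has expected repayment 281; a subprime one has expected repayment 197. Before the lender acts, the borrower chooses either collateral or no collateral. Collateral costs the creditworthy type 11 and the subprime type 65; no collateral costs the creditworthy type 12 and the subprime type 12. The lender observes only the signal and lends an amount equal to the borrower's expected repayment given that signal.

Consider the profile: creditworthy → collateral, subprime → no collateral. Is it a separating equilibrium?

Under separation the lender infers type exactly: collateral → creditworthy (pays 281), no collateral → subprime (pays 197).
Creditworthy: collateral gives 281 − 11 = 270; no collateral gives 197 − 12 = 185. No deviation. ✓
Subprime: no collateral gives 197 − 12 = 185; collateral gives 281 − 65 = 216. Would deviate. ✗

No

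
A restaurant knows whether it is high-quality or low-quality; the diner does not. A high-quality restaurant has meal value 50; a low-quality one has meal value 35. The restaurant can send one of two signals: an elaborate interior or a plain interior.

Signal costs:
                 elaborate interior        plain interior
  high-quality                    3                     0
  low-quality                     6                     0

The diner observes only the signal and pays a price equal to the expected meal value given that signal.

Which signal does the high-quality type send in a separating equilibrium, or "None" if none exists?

Try high-quality → elaborate interior, low-quality → plain interior:
  Under separation the diner infers type exactly: elaborate interior → high-quality (pays 50), plain interior → low-quality (pays 35).
  High-quality: elaborate interior gives 50 − 3 = 47; plain interior gives 35 − 0 = 35. No deviation. ✓
  Low-quality: plain interior gives 35 − 0 = 35; elaborate interior gives 50 − 6 = 44. Would deviate. ✗
Try high-quality → plain interior, low-quality → elaborate interior:
  Under separation the diner infers type exactly: plain interior → high-quality (pays 50), elaborate interior → low-quality (pays 35).
  High-quality: plain interior gives 50 − 0 = 50; elaborate interior gives 35 − 3 = 32. No deviation. ✓
  Low-quality: elaborate interior gives 35 − 6 = 29; plain interior gives 50 − 0 = 50. Would deviate. ✗
Neither assignment is incentive-compatible.

None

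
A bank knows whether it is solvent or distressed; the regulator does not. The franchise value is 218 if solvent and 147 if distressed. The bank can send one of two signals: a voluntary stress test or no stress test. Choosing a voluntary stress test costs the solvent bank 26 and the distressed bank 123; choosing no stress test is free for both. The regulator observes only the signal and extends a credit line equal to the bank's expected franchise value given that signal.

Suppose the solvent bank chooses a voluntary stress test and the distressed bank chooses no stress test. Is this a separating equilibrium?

Yes

If types separate, stress test earns payment 218 and no stress test earns 147.
Solvent: stress test gives 218 − 26 = 192; no stress test gives 147 − 0 = 147. No deviation. ✓
Distressed: no stress test gives 147 − 0 = 147; stress test gives 218 − 123 = 95. No deviation. ✓
Both incentive constraints hold.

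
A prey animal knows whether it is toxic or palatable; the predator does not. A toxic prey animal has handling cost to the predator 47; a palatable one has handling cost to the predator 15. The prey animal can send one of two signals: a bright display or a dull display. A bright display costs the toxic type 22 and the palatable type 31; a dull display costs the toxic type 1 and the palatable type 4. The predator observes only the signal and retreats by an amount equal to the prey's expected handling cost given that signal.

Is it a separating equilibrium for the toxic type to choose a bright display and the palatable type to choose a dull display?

No

If types separate, bright display earns payment 47 and dull display earns 15.
Toxic: bright display gives 47 − 22 = 25; dull display gives 15 − 1 = 14. No deviation. ✓
Palatable: dull display gives 15 − 4 = 11; bright display gives 47 − 31 = 16. Would deviate. ✗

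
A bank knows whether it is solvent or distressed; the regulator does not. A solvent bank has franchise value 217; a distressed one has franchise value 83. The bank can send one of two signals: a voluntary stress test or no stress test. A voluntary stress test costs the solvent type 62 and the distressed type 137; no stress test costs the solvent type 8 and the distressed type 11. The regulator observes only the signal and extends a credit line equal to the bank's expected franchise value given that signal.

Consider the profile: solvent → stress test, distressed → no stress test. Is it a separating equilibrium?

If types separate, stress test earns payment 217 and no stress test earns 83.
Solvent: stress test gives 217 − 62 = 155; no stress test gives 83 − 8 = 75. No deviation. ✓
Distressed: no stress test gives 83 − 11 = 72; stress test gives 217 − 137 = 80. Would deviate. ✗

No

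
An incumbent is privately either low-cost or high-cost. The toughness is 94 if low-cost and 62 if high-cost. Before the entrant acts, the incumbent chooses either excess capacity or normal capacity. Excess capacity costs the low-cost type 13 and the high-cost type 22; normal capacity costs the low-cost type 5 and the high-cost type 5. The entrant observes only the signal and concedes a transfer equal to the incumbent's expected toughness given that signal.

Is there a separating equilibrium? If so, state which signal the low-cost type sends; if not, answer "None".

None

Try low-cost → excess capacity, high-cost → normal capacity:
  Under separation the entrant infers type exactly: excess capacity → low-cost (pays 94), normal capacity → high-cost (pays 62).
  Low-cost: excess capacity gives 94 − 13 = 81; normal capacity gives 62 − 5 = 57. No deviation. ✓
  High-cost: normal capacity gives 62 − 5 = 57; excess capacity gives 94 − 22 = 72. Would deviate. ✗
Try low-cost → normal capacity, high-cost → excess capacity:
  Under separation the entrant infers type exactly: normal capacity → low-cost (pays 94), excess capacity → high-cost (pays 62).
  Low-cost: normal capacity gives 94 − 5 = 89; excess capacity gives 62 − 13 = 49. No deviation. ✓
  High-cost: excess capacity gives 62 − 22 = 40; normal capacity gives 94 − 5 = 89. Would deviate. ✗
Neither assignment is incentive-compatible.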